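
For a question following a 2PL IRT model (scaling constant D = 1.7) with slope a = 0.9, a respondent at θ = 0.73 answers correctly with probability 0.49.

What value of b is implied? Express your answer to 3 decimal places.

P(θ) = 1 / (1 + exp(−D·a(θ − b)))
logit(0.49) = ln(0.49/0.51) = -0.0400
b = θ − logit/(1.7·a) = 0.73 − (-0.0400)/1.5300 = 0.7561

0.756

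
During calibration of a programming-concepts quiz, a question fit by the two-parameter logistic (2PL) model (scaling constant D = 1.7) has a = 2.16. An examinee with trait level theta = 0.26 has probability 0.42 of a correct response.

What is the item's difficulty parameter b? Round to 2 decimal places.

P(theta) = 1 / (1 + exp(−D·a(theta − b)))
logit(0.42) = ln(0.42/0.58) = -0.3228
b = theta − logit/(1.7·a) = 0.26 − (-0.3228)/3.6720 = 0.3479

0.35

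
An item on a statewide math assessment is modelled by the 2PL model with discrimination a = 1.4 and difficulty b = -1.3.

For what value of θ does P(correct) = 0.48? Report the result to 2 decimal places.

-1.36

P(θ) = 1 / (1 + exp(−a(θ − b)))
logit = ln(0.4800/0.5200) = -0.0800
θ = b + logit/(a) = -1.3 + (-0.0800)/1.4000 = -1.3572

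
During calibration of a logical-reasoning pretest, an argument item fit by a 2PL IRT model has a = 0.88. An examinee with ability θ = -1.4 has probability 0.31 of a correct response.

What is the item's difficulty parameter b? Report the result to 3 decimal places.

P(θ) = 1 / (1 + exp(−a(θ − b)))
logit(0.31) = ln(0.31/0.69) = -0.8001
b = θ − logit/(a) = -1.4 − (-0.8001)/0.8800 = -0.4908

-0.491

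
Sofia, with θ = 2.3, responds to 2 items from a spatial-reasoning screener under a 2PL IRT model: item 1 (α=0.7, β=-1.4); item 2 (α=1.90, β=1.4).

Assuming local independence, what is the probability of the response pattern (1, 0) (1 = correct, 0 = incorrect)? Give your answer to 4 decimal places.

0.1425

P(θ) = 1 / (1 + exp(−α(θ − β)))
P_1 = 1/(1+e^{-2.5900}) = 0.9302
P_2 = 1/(1+e^{-1.7100}) = 0.8468
L = P_1 × (1−P_2) = 0.9302 × 0.1532 = 0.14248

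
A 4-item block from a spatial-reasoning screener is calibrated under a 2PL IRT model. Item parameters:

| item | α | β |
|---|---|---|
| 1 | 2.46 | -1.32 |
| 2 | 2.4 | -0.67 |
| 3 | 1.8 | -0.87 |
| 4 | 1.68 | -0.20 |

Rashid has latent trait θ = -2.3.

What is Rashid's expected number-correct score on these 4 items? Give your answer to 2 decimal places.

0.20

P(θ) = 1 / (1 + exp(−α(θ − β)))
P_1 = 1/(1+e^{2.4108}) = 0.0824
P_2 = 1/(1+e^{3.9120}) = 0.0196
P_3 = 1/(1+e^{2.5740}) = 0.0708
P_4 = 1/(1+e^{3.5280}) = 0.0285
E[score] = 0.0824 + 0.0196 + 0.0708 + 0.0285 = 0.2013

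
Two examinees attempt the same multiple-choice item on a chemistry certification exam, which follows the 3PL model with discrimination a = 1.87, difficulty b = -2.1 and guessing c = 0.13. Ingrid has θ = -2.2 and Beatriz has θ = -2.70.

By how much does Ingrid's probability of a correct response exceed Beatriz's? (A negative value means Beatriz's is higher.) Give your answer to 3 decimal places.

P(θ) = c + (1 − c) · 1 / (1 + exp(−a(θ − b)))
P(Ingrid) = 0.5244  [exponent -0.1870]
P(Beatriz) = 0.3437  [exponent -1.1220]
Difference = 0.5244 − 0.3437 = 0.1807

0.181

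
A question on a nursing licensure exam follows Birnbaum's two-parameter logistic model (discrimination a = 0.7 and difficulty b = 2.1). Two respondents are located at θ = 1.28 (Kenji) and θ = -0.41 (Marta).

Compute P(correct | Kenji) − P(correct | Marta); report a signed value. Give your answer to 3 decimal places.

0.213

P(θ) = 1 / (1 + exp(−a(θ − b)))
P(Kenji) = 0.3603  [exponent -0.5740]
P(Marta) = 0.1472  [exponent -1.7570]
Difference = 0.3603 − 0.1472 = 0.2131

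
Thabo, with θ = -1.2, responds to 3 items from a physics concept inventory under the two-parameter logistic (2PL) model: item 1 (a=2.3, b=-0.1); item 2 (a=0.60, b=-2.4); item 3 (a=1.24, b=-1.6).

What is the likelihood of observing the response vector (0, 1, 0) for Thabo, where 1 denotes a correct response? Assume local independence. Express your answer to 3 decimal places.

0.236

P(θ) = 1 / (1 + exp(−a(θ − b)))
P_1 = 1/(1+e^{2.5300}) = 0.0738
P_2 = 1/(1+e^{-0.7200}) = 0.6726
P_3 = 1/(1+e^{-0.4960}) = 0.6215
L = (1−P_1) × P_2 × (1−P_3) = 0.9262 × 0.6726 × 0.3785 = 0.23579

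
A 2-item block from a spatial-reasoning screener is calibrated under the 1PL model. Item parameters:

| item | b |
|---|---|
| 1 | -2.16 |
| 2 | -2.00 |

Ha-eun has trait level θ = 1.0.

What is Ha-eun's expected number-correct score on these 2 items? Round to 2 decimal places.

1.91

P(θ) = 1 / (1 + exp(−(θ − b)))
P_1 = 1/(1+e^{-3.1600}) = 0.9593
P_2 = 1/(1+e^{-3.0000}) = 0.9526
E[score] = 0.9593 + 0.9526 = 1.9119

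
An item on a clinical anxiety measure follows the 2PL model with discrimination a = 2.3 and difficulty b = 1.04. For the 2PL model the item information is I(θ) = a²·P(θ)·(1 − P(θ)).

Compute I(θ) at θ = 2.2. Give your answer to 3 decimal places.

0.321

P = 1/(1+e^{-2.6680}) = 0.9351
P(1−P) = 0.9351 × 0.0649 = 0.0607
I = a² × P(1−P) = 2.3² × 0.0607 = 0.32099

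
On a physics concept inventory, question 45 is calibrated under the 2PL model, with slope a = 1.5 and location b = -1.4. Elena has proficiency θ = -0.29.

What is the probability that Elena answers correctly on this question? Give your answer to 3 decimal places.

0.841

P(θ) = 1 / (1 + exp(−a(θ − b)))
Exponent: 1.5 × (-0.29 − (-1.4)) = 1.6650
1/(1 + e^{-1.6650}) = 0.8409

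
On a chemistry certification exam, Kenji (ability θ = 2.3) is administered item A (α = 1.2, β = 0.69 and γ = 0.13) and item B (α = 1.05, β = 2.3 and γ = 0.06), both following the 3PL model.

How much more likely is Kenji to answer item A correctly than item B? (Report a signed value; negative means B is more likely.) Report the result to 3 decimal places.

P(θ) = γ + (1 − γ) · 1 / (1 + exp(−α(θ − β)))
P_A = 0.8899
P_B = 0.5300
P_A − P_B = 0.3599

0.360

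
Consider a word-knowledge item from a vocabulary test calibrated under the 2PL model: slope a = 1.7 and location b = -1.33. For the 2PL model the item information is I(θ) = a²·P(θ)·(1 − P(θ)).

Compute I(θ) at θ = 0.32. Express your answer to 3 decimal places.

P = 1/(1+e^{-2.8050}) = 0.9429
P(1−P) = 0.9429 × 0.0571 = 0.0538
I = a² × P(1−P) = 1.7² × 0.0538 = 0.15548

0.155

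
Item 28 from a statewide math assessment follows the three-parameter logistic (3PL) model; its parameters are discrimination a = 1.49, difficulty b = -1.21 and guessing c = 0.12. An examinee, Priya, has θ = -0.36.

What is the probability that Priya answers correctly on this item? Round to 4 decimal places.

0.8065

P(θ) = c + (1 − c) · 1 / (1 + exp(−a(θ − b)))
Exponent: 1.49 × (-0.36 − (-1.21)) = 1.2665
1/(1 + e^{-1.2665}) = 0.7801
P = 0.12 + 0.88 × 0.7801 = 0.8065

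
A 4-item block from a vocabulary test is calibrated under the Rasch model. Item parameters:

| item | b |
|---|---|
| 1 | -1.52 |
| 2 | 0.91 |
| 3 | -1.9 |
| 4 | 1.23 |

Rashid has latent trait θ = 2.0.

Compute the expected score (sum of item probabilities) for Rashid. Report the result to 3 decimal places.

P(θ) = 1 / (1 + exp(−(θ − b)))
P_1 = 1/(1+e^{-3.5200}) = 0.9713
P_2 = 1/(1+e^{-1.0900}) = 0.7484
P_3 = 1/(1+e^{-3.9000}) = 0.9802
P_4 = 1/(1+e^{-0.7700}) = 0.6835
E[score] = 0.9713 + 0.7484 + 0.9802 + 0.6835 = 3.3833

3.383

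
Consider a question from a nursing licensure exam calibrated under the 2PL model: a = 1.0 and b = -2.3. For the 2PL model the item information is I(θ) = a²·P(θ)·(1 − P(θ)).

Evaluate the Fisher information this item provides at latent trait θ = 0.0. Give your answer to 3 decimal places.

0.083

P = 1/(1+e^{-2.3000}) = 0.9089
P(1−P) = 0.9089 × 0.0911 = 0.0828
I = a² × P(1−P) = 1.0² × 0.0828 = 0.08282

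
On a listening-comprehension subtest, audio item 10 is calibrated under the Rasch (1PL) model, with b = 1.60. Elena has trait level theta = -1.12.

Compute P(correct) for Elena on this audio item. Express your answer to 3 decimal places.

0.062

P(theta) = 1 / (1 + exp(−(theta − b)))
Exponent: (-1.12 − 1.60) = -2.7200
1/(1 + e^{2.7200}) = 0.0618
P = 0.0618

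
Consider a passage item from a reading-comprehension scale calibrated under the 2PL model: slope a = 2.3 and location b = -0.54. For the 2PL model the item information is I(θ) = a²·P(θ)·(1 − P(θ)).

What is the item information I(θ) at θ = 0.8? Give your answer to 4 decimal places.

0.2218

P = 1/(1+e^{-3.0820}) = 0.9561
P(1−P) = 0.9561 × 0.0439 = 0.0419
I = a² × P(1−P) = 2.3² × 0.0419 = 0.22182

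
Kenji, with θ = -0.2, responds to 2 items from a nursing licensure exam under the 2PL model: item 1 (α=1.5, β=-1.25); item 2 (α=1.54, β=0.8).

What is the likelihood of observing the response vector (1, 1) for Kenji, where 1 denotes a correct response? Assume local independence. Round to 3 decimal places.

0.146

P(θ) = 1 / (1 + exp(−α(θ − β)))
P_1 = 1/(1+e^{-1.5750}) = 0.8285
P_2 = 1/(1+e^{1.5400}) = 0.1765
L = P_1 × P_2 = 0.8285 × 0.1765 = 0.14626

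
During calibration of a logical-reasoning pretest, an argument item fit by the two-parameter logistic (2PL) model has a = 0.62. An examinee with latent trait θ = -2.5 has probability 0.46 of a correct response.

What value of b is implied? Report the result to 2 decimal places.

-2.24

P(θ) = 1 / (1 + exp(−a(θ − b)))
logit(0.46) = ln(0.46/0.54) = -0.1603
b = θ − logit/(a) = -2.5 − (-0.1603)/0.6200 = -2.2414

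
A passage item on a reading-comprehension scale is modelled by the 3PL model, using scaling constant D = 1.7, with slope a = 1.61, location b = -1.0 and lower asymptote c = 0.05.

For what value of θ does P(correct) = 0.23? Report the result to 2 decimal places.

-1.53

P(θ) = c + (1 − c) · 1 / (1 + exp(−D·a(θ − b)))
Remove guessing floor: (0.23 − 0.05)/(1 − 0.05) = 0.1895
logit = ln(0.1895/0.8105) = -1.4534
θ = b + logit/(1.7·a) = -1.0 + (-1.4534)/2.7370 = -1.5310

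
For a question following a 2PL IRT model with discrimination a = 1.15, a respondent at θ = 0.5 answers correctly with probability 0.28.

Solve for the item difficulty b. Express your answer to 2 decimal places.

1.32

P(θ) = 1 / (1 + exp(−a(θ − b)))
logit(0.28) = ln(0.28/0.72) = -0.9445
b = θ − logit/(a) = 0.5 − (-0.9445)/1.1500 = 1.3213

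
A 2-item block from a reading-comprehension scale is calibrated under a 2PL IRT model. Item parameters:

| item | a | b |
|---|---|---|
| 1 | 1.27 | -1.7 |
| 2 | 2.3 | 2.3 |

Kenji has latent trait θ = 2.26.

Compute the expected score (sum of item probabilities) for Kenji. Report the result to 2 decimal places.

P(θ) = 1 / (1 + exp(−a(θ − b)))
P_1 = 1/(1+e^{-5.0292}) = 0.9935
P_2 = 1/(1+e^{0.0920}) = 0.4770
E[score] = 0.9935 + 0.4770 = 1.4705

1.47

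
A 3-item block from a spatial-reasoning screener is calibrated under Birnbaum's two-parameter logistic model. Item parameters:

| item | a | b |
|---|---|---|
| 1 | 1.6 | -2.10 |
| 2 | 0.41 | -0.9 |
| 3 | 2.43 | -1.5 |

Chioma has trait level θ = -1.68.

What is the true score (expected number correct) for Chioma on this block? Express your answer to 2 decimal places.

P(θ) = 1 / (1 + exp(−a(θ − b)))
P_1 = 1/(1+e^{-0.6720}) = 0.6620
P_2 = 1/(1+e^{0.3198}) = 0.4207
P_3 = 1/(1+e^{0.4374}) = 0.3924
E[score] = 0.6620 + 0.4207 + 0.3924 = 1.4750

1.48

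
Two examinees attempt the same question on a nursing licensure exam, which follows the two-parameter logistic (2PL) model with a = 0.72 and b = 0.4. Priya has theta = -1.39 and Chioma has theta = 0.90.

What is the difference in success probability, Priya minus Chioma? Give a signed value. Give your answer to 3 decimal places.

-0.373

P(theta) = 1 / (1 + exp(−a(theta − b)))
P(Priya) = 0.2161  [exponent -1.2888]
P(Chioma) = 0.5890  [exponent 0.3600]
Difference = 0.2161 − 0.5890 = -0.3730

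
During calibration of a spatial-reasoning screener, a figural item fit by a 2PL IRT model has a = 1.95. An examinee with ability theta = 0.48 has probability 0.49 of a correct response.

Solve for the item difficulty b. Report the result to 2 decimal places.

0.50

P(theta) = 1 / (1 + exp(−a(theta − b)))
logit(0.49) = ln(0.49/0.51) = -0.0400
b = theta − logit/(a) = 0.48 − (-0.0400)/1.9500 = 0.5005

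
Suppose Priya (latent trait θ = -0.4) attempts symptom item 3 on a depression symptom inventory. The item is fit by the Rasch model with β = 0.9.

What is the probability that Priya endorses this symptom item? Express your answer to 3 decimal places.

0.214

P(θ) = 1 / (1 + exp(−(θ − β)))
Exponent: (-0.4 − 0.9) = -1.3000
1/(1 + e^{1.3000}) = 0.2142
P = 0.2142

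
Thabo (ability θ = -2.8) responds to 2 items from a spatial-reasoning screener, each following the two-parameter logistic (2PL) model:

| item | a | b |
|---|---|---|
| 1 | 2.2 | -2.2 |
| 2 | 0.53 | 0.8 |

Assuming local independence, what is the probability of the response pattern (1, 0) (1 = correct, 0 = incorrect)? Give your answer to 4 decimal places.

0.1836

P(θ) = 1 / (1 + exp(−a(θ − b)))
P_1 = 1/(1+e^{1.3200}) = 0.2108
P_2 = 1/(1+e^{1.9080}) = 0.1292
L = P_1 × (1−P_2) = 0.2108 × 0.8708 = 0.18358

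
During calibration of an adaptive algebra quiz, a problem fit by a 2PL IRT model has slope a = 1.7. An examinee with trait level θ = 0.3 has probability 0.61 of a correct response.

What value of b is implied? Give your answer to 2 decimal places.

0.04

P(θ) = 1 / (1 + exp(−a(θ − b)))
logit(0.61) = ln(0.61/0.39) = 0.4473
b = θ − logit/(a) = 0.3 − 0.4473/1.7000 = 0.0369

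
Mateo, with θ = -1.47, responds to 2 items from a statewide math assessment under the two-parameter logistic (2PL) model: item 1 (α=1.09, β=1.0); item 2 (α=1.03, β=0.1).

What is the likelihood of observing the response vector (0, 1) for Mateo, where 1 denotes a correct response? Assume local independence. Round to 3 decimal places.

0.155

P(θ) = 1 / (1 + exp(−α(θ − β)))
P_1 = 1/(1+e^{2.6923}) = 0.0634
P_2 = 1/(1+e^{1.6171}) = 0.1656
L = (1−P_1) × P_2 = 0.9366 × 0.1656 = 0.15510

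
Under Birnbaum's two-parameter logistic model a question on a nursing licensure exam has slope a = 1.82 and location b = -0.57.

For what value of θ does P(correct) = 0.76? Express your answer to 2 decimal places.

P(θ) = 1 / (1 + exp(−a(θ − b)))
logit = ln(0.7600/0.2400) = 1.1527
θ = b + logit/(a) = -0.57 + 1.1527/1.8200 = 0.0633

0.06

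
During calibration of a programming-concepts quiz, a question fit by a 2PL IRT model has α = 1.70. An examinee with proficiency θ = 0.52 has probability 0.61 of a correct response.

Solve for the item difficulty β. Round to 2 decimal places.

P(θ) = 1 / (1 + exp(−α(θ − β)))
logit(0.61) = ln(0.61/0.39) = 0.4473
β = θ − logit/(α) = 0.52 − 0.4473/1.7000 = 0.2569

0.26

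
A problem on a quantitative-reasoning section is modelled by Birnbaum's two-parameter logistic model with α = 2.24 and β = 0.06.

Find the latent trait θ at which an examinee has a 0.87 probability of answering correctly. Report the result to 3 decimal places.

0.909

P(θ) = 1 / (1 + exp(−α(θ − β)))
logit = ln(0.8700/0.1300) = 1.9010
θ = β + logit/(α) = 0.06 + 1.9010/2.2400 = 0.9086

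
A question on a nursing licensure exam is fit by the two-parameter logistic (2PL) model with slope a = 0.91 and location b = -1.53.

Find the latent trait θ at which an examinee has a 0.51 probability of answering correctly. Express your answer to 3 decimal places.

P(θ) = 1 / (1 + exp(−a(θ − b)))
logit = ln(0.5100/0.4900) = 0.0400
θ = b + logit/(a) = -1.53 + 0.0400/0.9100 = -1.4860

-1.486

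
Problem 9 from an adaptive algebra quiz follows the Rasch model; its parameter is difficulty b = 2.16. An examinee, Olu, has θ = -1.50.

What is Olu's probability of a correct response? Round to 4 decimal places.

P(θ) = 1 / (1 + exp(−(θ − b)))
Exponent: (-1.50 − 2.16) = -3.6600
1/(1 + e^{3.6600}) = 0.0251
P = 0.0251

0.0251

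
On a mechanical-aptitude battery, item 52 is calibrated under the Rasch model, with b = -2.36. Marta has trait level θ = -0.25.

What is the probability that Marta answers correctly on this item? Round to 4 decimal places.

P(θ) = 1 / (1 + exp(−(θ − b)))
Exponent: (-0.25 − (-2.36)) = 2.1100
1/(1 + e^{-2.1100}) = 0.8919
P = 0.8919

0.8919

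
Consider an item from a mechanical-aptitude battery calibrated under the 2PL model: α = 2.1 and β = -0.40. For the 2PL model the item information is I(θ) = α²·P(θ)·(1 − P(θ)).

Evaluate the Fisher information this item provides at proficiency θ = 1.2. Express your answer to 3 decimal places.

0.143

P = 1/(1+e^{-3.3600}) = 0.9664
P(1−P) = 0.9664 × 0.0336 = 0.0324
I = α² × P(1−P) = 2.1² × 0.0324 = 0.14307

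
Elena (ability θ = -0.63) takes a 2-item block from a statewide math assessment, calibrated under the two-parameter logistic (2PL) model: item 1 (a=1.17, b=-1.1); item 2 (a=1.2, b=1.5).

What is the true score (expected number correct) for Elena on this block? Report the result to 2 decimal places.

P(θ) = 1 / (1 + exp(−a(θ − b)))
P_1 = 1/(1+e^{-0.5499}) = 0.6341
P_2 = 1/(1+e^{2.5560}) = 0.0720
E[score] = 0.6341 + 0.0720 = 0.7061

0.71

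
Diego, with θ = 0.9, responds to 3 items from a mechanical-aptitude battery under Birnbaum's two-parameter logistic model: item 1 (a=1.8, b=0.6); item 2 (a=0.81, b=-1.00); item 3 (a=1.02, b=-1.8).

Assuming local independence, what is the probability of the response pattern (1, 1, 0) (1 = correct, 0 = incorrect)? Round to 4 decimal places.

0.0311

P(θ) = 1 / (1 + exp(−a(θ − b)))
P_1 = 1/(1+e^{-0.5400}) = 0.6318
P_2 = 1/(1+e^{-1.5390}) = 0.8233
P_3 = 1/(1+e^{-2.7540}) = 0.9401
L = P_1 × P_2 × (1−P_3) = 0.6318 × 0.8233 × 0.0599 = 0.03114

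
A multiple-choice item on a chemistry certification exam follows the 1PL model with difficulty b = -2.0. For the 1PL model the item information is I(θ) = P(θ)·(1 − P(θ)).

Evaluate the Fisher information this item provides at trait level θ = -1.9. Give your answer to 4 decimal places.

P = 1/(1+e^{-0.1000}) = 0.5250
P(1−P) = 0.5250 × 0.4750 = 0.2494
I = P(1−P) = 0.24938

0.2494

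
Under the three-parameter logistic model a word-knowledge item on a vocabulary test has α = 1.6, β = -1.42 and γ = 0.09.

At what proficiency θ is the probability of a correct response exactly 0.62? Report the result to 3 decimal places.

P(θ) = γ + (1 − γ) · 1 / (1 + exp(−α(θ − β)))
Remove guessing floor: (0.62 − 0.09)/(1 − 0.09) = 0.5824
logit = ln(0.5824/0.4176) = 0.3327
θ = β + logit/(α) = -1.42 + 0.3327/1.6000 = -1.2121

-1.212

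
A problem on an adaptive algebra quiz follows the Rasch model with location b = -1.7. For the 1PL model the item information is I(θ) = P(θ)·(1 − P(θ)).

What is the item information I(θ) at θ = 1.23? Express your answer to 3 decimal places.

0.048

P = 1/(1+e^{-2.9300}) = 0.9493
P(1−P) = 0.9493 × 0.0507 = 0.0481
I = P(1−P) = 0.04812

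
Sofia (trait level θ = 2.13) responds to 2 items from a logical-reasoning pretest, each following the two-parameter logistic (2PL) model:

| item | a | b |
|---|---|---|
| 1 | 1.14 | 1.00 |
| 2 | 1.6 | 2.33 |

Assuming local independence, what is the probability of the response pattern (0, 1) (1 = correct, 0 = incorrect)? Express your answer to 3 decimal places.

0.091

P(θ) = 1 / (1 + exp(−a(θ − b)))
P_1 = 1/(1+e^{-1.2882}) = 0.7838
P_2 = 1/(1+e^{0.3200}) = 0.4207
L = (1−P_1) × P_2 = 0.2162 × 0.4207 = 0.09093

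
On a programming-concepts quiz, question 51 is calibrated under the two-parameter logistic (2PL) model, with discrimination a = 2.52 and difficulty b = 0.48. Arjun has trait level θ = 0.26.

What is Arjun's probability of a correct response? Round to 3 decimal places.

P(θ) = 1 / (1 + exp(−a(θ − b)))
Exponent: 2.52 × (0.26 − 0.48) = -0.5544
1/(1 + e^{0.5544}) = 0.3648

0.365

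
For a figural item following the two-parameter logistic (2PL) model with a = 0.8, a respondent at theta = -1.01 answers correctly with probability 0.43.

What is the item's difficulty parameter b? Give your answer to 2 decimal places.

-0.66

P(theta) = 1 / (1 + exp(−a(theta − b)))
logit(0.43) = ln(0.43/0.57) = -0.2819
b = theta − logit/(a) = -1.01 − (-0.2819)/0.8000 = -0.6577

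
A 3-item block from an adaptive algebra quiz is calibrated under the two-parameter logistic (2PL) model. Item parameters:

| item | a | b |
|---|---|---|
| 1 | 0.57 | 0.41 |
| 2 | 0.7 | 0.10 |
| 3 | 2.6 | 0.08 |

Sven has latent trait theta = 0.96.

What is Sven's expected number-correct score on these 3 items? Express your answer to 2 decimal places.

2.13

P(theta) = 1 / (1 + exp(−a(theta − b)))
P_1 = 1/(1+e^{-0.3135}) = 0.5777
P_2 = 1/(1+e^{-0.6020}) = 0.6461
P_3 = 1/(1+e^{-2.2880}) = 0.9079
E[score] = 0.5777 + 0.6461 + 0.9079 = 2.1317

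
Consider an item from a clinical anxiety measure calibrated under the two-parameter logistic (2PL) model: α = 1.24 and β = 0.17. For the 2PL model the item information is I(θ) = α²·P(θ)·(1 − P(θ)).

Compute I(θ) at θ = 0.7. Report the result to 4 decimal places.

P = 1/(1+e^{-0.6572}) = 0.6586
P(1−P) = 0.6586 × 0.3414 = 0.2248
I = α² × P(1−P) = 1.24² × 0.2248 = 0.34571

0.3457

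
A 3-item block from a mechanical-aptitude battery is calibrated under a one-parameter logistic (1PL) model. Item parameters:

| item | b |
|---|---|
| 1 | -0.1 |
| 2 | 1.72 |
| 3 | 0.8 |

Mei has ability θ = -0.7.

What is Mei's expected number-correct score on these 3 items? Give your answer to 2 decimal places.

P(θ) = 1 / (1 + exp(−(θ − b)))
P_1 = 1/(1+e^{0.6000}) = 0.3543
P_2 = 1/(1+e^{2.4200}) = 0.0817
P_3 = 1/(1+e^{1.5000}) = 0.1824
E[score] = 0.3543 + 0.0817 + 0.1824 = 0.6184

0.62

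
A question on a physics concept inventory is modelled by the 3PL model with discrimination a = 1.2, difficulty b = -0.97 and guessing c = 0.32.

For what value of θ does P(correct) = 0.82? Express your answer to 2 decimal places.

-0.12

P(θ) = c + (1 − c) · 1 / (1 + exp(−a(θ − b)))
Remove guessing floor: (0.82 − 0.32)/(1 − 0.32) = 0.7353
logit = ln(0.7353/0.2647) = 1.0217
θ = b + logit/(a) = -0.97 + 1.0217/1.2000 = -0.1186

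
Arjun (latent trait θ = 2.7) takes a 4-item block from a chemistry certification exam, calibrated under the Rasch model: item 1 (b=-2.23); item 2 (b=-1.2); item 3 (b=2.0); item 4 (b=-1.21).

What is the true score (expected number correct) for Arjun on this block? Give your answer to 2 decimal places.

P(θ) = 1 / (1 + exp(−(θ − b)))
P_1 = 1/(1+e^{-4.9300}) = 0.9928
P_2 = 1/(1+e^{-3.9000}) = 0.9802
P_3 = 1/(1+e^{-0.7000}) = 0.6682
P_4 = 1/(1+e^{-3.9100}) = 0.9804
E[score] = 0.9928 + 0.9802 + 0.6682 + 0.9804 = 3.6215

3.62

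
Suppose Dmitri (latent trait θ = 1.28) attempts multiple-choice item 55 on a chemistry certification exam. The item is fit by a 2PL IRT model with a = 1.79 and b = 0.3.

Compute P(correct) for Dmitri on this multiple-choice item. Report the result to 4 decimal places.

P(θ) = 1 / (1 + exp(−a(θ − b)))
Exponent: 1.79 × (1.28 − 0.3) = 1.7542
1/(1 + e^{-1.7542}) = 0.8525

0.8525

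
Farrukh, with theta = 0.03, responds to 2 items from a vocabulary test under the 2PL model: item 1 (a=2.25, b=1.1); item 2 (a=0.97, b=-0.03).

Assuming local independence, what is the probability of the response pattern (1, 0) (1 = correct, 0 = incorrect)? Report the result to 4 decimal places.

0.0401

P(theta) = 1 / (1 + exp(−a(theta − b)))
P_1 = 1/(1+e^{2.4075}) = 0.0826
P_2 = 1/(1+e^{-0.0582}) = 0.5145
L = P_1 × (1−P_2) = 0.0826 × 0.4855 = 0.04010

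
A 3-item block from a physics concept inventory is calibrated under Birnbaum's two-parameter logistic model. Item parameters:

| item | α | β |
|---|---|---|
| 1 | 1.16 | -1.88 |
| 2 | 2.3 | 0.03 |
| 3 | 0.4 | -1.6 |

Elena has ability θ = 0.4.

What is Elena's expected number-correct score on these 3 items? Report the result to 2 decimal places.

P(θ) = 1 / (1 + exp(−α(θ − β)))
P_1 = 1/(1+e^{-2.6448}) = 0.9337
P_2 = 1/(1+e^{-0.8510}) = 0.7008
P_3 = 1/(1+e^{-0.8000}) = 0.6900
E[score] = 0.9337 + 0.7008 + 0.6900 = 2.3244

2.32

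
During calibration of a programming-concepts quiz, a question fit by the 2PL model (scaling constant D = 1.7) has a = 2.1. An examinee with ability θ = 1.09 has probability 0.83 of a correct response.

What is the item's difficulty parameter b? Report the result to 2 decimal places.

0.65

P(θ) = 1 / (1 + exp(−D·a(θ − b)))
logit(0.83) = ln(0.83/0.17) = 1.5856
b = θ − logit/(1.7·a) = 1.09 − 1.5856/3.5700 = 0.6458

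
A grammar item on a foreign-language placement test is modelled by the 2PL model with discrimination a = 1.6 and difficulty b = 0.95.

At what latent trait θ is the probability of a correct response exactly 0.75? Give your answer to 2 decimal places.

P(θ) = 1 / (1 + exp(−a(θ − b)))
logit = ln(0.7500/0.2500) = 1.0986
θ = b + logit/(a) = 0.95 + 1.0986/1.6000 = 1.6366

1.64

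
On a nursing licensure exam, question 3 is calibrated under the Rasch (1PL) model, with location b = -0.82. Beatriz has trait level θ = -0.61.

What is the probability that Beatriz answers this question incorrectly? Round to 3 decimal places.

P(θ) = 1 / (1 + exp(−(θ − b)))
Exponent: (-0.61 − (-0.82)) = 0.2100
1/(1 + e^{-0.2100}) = 0.5523
P = 0.5523
P(incorrect) = 1 − 0.5523 = 0.4477

0.448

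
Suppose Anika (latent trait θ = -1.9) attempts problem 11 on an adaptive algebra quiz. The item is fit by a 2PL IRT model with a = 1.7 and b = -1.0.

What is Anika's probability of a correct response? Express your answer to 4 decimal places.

0.1780

P(θ) = 1 / (1 + exp(−a(θ − b)))
Exponent: 1.7 × (-1.9 − (-1.0)) = -1.5300
1/(1 + e^{1.5300}) = 0.1780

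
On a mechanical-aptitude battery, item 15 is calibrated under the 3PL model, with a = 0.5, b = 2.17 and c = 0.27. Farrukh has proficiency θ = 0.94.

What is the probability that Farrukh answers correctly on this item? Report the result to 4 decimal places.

P(θ) = c + (1 − c) · 1 / (1 + exp(−a(θ − b)))
Exponent: 0.5 × (0.94 − 2.17) = -0.6150
1/(1 + e^{0.6150}) = 0.3509
P = 0.27 + 0.73 × 0.3509 = 0.5262

0.5262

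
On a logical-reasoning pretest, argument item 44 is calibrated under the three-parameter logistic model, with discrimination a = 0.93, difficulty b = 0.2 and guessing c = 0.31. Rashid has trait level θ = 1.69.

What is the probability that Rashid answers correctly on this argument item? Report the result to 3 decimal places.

0.862

P(θ) = c + (1 − c) · 1 / (1 + exp(−a(θ − b)))
Exponent: 0.93 × (1.69 − 0.2) = 1.3857
1/(1 + e^{-1.3857}) = 0.7999
P = 0.31 + 0.69 × 0.7999 = 0.8619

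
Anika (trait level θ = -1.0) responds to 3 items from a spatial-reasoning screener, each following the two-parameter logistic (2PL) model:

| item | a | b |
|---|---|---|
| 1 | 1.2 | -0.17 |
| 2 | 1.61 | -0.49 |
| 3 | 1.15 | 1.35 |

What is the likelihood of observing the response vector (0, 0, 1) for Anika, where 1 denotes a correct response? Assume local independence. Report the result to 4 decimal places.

P(θ) = 1 / (1 + exp(−a(θ − b)))
P_1 = 1/(1+e^{0.9960}) = 0.2697
P_2 = 1/(1+e^{0.8211}) = 0.3055
P_3 = 1/(1+e^{2.7025}) = 0.0628
L = (1−P_1) × (1−P_2) × P_3 = 0.7303 × 0.6945 × 0.0628 = 0.03186

0.0319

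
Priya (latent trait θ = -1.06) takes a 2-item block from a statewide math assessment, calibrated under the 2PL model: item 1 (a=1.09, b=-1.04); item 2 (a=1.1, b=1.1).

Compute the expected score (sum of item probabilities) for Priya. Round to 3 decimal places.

P(θ) = 1 / (1 + exp(−a(θ − b)))
P_1 = 1/(1+e^{0.0218}) = 0.4946
P_2 = 1/(1+e^{2.3760}) = 0.0850
E[score] = 0.4946 + 0.0850 = 0.5796

0.580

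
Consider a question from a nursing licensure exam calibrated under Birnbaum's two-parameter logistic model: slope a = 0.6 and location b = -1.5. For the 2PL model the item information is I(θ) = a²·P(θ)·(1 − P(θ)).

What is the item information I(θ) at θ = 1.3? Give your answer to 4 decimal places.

P = 1/(1+e^{-1.6800}) = 0.8429
P(1−P) = 0.8429 × 0.1571 = 0.1324
I = a² × P(1−P) = 0.6² × 0.1324 = 0.04767

0.0477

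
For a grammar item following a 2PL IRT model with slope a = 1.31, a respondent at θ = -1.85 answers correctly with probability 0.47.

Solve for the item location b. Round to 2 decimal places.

P(θ) = 1 / (1 + exp(−a(θ − b)))
logit(0.47) = ln(0.47/0.53) = -0.1201
b = θ − logit/(a) = -1.85 − (-0.1201)/1.3100 = -1.7583

-1.76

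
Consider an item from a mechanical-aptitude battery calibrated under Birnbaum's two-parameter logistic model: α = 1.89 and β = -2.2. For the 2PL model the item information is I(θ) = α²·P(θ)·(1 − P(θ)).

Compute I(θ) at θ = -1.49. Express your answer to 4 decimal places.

0.5868

P = 1/(1+e^{-1.3419}) = 0.7928
P(1−P) = 0.7928 × 0.2072 = 0.1643
I = α² × P(1−P) = 1.89² × 0.1643 = 0.58678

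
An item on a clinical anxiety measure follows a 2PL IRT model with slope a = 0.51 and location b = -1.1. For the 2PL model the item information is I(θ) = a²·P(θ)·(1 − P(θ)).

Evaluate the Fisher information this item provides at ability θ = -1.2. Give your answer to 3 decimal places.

0.065

P = 1/(1+e^{0.0510}) = 0.4873
P(1−P) = 0.4873 × 0.5127 = 0.2498
I = a² × P(1−P) = 0.51² × 0.2498 = 0.06498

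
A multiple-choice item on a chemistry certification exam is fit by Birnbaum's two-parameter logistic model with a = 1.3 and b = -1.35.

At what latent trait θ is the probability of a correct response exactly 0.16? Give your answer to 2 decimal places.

P(θ) = 1 / (1 + exp(−a(θ − b)))
logit = ln(0.1600/0.8400) = -1.6582
θ = b + logit/(a) = -1.35 + (-1.6582)/1.3000 = -2.6256

-2.63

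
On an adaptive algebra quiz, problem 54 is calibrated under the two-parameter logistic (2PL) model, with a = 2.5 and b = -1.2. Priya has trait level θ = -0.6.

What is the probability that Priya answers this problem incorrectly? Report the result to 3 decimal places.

0.182

P(θ) = 1 / (1 + exp(−a(θ − b)))
Exponent: 2.5 × (-0.6 − (-1.2)) = 1.5000
1/(1 + e^{-1.5000}) = 0.8176
P(incorrect) = 1 − 0.8176 = 0.1824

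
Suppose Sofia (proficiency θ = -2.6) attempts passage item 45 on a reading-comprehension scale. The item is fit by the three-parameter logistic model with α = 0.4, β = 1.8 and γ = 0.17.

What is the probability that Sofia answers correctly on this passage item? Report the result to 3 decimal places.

0.292

P(θ) = γ + (1 − γ) · 1 / (1 + exp(−α(θ − β)))
Exponent: 0.4 × (-2.6 − 1.8) = -1.7600
1/(1 + e^{1.7600}) = 0.1468
P = 0.17 + 0.83 × 0.1468 = 0.2918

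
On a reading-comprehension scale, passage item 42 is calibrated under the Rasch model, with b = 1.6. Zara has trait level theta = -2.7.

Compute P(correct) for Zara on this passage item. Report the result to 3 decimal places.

P(theta) = 1 / (1 + exp(−(theta − b)))
Exponent: (-2.7 − 1.6) = -4.3000
1/(1 + e^{4.3000}) = 0.0134
P = 0.0134

0.013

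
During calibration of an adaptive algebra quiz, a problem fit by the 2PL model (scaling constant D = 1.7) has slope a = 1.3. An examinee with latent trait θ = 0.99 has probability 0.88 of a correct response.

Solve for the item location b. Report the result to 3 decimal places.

P(θ) = 1 / (1 + exp(−D·a(θ − b)))
logit(0.88) = ln(0.88/0.12) = 1.9924
b = θ − logit/(1.7·a) = 0.99 − 1.9924/2.2100 = 0.0884

0.088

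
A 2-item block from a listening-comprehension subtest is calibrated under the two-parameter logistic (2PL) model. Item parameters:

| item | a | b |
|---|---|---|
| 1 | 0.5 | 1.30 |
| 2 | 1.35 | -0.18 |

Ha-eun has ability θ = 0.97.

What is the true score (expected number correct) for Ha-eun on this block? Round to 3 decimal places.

1.284

P(θ) = 1 / (1 + exp(−a(θ − b)))
P_1 = 1/(1+e^{0.1650}) = 0.4588
P_2 = 1/(1+e^{-1.5525}) = 0.8253
E[score] = 0.4588 + 0.8253 = 1.2841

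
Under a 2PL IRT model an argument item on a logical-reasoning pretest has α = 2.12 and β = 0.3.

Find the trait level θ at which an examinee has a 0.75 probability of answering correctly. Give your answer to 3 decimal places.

0.818

P(θ) = 1 / (1 + exp(−α(θ − β)))
logit = ln(0.7500/0.2500) = 1.0986
θ = β + logit/(α) = 0.3 + 1.0986/2.1200 = 0.8182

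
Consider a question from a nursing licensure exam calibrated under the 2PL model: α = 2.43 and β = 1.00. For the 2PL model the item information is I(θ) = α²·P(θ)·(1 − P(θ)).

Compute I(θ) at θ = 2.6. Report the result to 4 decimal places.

0.1162

P = 1/(1+e^{-3.8880}) = 0.9799
P(1−P) = 0.9799 × 0.0201 = 0.0197
I = α² × P(1−P) = 2.43² × 0.0197 = 0.11616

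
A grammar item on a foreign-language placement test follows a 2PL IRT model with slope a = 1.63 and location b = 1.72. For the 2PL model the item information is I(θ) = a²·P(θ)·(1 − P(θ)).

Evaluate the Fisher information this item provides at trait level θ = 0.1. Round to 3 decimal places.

0.165

P = 1/(1+e^{2.6406}) = 0.0666
P(1−P) = 0.0666 × 0.9334 = 0.0621
I = a² × P(1−P) = 1.63² × 0.0621 = 0.16510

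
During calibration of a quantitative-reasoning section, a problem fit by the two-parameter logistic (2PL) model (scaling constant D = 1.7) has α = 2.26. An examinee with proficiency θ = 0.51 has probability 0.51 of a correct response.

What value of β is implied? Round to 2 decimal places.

0.50

P(θ) = 1 / (1 + exp(−D·α(θ − β)))
logit(0.51) = ln(0.51/0.49) = 0.0400
β = θ − logit/(1.7·α) = 0.51 − 0.0400/3.8420 = 0.4996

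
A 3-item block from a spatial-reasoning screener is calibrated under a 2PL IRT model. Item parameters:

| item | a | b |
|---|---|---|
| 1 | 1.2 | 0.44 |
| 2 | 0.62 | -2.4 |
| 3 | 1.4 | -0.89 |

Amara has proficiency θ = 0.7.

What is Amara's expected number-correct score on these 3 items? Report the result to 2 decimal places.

2.35

P(θ) = 1 / (1 + exp(−a(θ − b)))
P_1 = 1/(1+e^{-0.3120}) = 0.5774
P_2 = 1/(1+e^{-1.9220}) = 0.8724
P_3 = 1/(1+e^{-2.2260}) = 0.9026
E[score] = 0.5774 + 0.8724 + 0.9026 = 2.3523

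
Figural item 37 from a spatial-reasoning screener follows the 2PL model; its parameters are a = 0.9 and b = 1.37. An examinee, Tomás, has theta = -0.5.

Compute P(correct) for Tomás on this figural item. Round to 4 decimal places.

0.1567

P(theta) = 1 / (1 + exp(−a(theta − b)))
Exponent: 0.9 × (-0.5 − 1.37) = -1.6830
1/(1 + e^{1.6830}) = 0.1567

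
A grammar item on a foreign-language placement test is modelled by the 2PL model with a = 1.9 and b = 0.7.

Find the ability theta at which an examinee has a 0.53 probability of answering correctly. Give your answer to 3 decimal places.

0.763

P(theta) = 1 / (1 + exp(−a(theta − b)))
logit = ln(0.5300/0.4700) = 0.1201
theta = b + logit/(a) = 0.7 + 0.1201/1.9000 = 0.7632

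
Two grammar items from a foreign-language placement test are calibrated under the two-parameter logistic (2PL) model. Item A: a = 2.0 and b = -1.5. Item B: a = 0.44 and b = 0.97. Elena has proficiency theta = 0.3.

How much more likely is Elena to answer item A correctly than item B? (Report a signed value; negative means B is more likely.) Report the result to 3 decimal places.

P(theta) = 1 / (1 + exp(−a(theta − b)))
P_A = 0.9734
P_B = 0.4268
P_A − P_B = 0.5466

0.547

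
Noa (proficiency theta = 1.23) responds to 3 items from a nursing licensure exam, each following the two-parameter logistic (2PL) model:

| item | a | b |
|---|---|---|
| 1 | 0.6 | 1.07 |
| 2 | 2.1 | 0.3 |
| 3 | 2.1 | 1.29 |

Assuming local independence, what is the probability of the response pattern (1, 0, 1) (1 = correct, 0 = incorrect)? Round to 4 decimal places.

P(theta) = 1 / (1 + exp(−a(theta − b)))
P_1 = 1/(1+e^{-0.0960}) = 0.5240
P_2 = 1/(1+e^{-1.9530}) = 0.8758
P_3 = 1/(1+e^{0.1260}) = 0.4685
L = P_1 × (1−P_2) × P_3 = 0.5240 × 0.1242 × 0.4685 = 0.03050

0.0305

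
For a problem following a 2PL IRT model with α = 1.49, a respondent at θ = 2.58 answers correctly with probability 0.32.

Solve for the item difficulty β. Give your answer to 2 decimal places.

3.09

P(θ) = 1 / (1 + exp(−α(θ − β)))
logit(0.32) = ln(0.32/0.68) = -0.7538
β = θ − logit/(α) = 2.58 − (-0.7538)/1.4900 = 3.0859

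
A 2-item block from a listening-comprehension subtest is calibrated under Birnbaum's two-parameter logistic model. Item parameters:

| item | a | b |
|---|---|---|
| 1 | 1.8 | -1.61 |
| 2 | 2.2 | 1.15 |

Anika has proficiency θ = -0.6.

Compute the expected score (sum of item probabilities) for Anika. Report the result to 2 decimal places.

P(θ) = 1 / (1 + exp(−a(θ − b)))
P_1 = 1/(1+e^{-1.8180}) = 0.8603
P_2 = 1/(1+e^{3.8500}) = 0.0208
E[score] = 0.8603 + 0.0208 = 0.8812

0.88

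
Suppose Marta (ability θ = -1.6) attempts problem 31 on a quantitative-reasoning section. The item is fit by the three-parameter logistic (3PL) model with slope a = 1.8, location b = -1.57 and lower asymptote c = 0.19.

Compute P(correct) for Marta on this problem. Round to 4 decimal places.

0.5841

P(θ) = c + (1 − c) · 1 / (1 + exp(−a(θ − b)))
Exponent: 1.8 × (-1.6 − (-1.57)) = -0.0540
1/(1 + e^{0.0540}) = 0.4865
P = 0.19 + 0.81 × 0.4865 = 0.5841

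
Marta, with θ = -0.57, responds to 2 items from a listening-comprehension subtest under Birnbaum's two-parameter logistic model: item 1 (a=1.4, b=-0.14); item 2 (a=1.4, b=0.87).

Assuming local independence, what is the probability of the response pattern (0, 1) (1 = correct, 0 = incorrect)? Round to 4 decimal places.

0.0759

P(θ) = 1 / (1 + exp(−a(θ − b)))
P_1 = 1/(1+e^{0.6020}) = 0.3539
P_2 = 1/(1+e^{2.0160}) = 0.1175
L = (1−P_1) × P_2 = 0.6461 × 0.1175 = 0.07594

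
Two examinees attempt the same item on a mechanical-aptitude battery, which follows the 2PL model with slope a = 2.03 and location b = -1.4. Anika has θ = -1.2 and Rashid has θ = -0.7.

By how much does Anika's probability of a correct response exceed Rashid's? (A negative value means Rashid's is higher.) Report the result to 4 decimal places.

P(θ) = 1 / (1 + exp(−a(θ − b)))
P(Anika) = 0.6001  [exponent 0.4060]
P(Rashid) = 0.8055  [exponent 1.4210]
Difference = 0.6001 − 0.8055 = -0.2054

-0.2054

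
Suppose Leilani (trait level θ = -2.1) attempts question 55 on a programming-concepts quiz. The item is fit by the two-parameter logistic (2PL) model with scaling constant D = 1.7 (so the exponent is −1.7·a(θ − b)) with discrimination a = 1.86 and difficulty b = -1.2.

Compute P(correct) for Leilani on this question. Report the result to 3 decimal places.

0.055

P(θ) = 1 / (1 + exp(−D·a(θ − b)))
Exponent: 1.7 × 1.86 × (-2.1 − (-1.2)) = -2.8458
1/(1 + e^{2.8458}) = 0.0549
P = 0.0549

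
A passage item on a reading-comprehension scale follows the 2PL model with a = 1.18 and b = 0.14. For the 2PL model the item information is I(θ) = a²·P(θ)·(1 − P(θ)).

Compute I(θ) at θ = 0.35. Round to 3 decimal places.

0.343

P = 1/(1+e^{-0.2478}) = 0.5616
P(1−P) = 0.5616 × 0.4384 = 0.2462
I = a² × P(1−P) = 1.18² × 0.2462 = 0.34281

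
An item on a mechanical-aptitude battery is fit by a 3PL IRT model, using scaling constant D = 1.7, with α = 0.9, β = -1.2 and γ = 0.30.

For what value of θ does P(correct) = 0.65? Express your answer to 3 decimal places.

-1.200

P(θ) = γ + (1 − γ) · 1 / (1 + exp(−D·α(θ − β)))
Remove guessing floor: (0.65 − 0.30)/(1 − 0.30) = 0.5000
logit = ln(0.5000/0.5000) = 0.0000
θ = β + logit/(1.7·α) = -1.2 + 0.0000/1.5300 = -1.2000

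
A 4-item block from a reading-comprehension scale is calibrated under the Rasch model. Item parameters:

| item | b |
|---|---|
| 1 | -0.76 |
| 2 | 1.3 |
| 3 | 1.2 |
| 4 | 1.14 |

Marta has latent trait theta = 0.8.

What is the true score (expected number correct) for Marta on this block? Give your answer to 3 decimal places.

2.021

P(theta) = 1 / (1 + exp(−(theta − b)))
P_1 = 1/(1+e^{-1.5600}) = 0.8264
P_2 = 1/(1+e^{0.5000}) = 0.3775
P_3 = 1/(1+e^{0.4000}) = 0.4013
P_4 = 1/(1+e^{0.3400}) = 0.4158
E[score] = 0.8264 + 0.3775 + 0.4013 + 0.4158 = 2.0210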